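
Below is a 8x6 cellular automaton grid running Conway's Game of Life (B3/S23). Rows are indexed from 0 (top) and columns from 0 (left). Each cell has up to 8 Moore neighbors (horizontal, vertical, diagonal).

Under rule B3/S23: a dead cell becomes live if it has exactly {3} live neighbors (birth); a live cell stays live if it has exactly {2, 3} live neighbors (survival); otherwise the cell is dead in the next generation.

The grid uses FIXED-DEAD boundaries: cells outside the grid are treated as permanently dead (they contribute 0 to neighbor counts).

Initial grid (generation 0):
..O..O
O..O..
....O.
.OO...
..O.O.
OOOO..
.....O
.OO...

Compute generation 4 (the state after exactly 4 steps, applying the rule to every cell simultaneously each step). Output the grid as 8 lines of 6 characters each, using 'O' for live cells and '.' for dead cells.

Simulating step by step:
Generation 0 (given above): 16 live cells
Generation 1: 14 live cells
......
...OO.
.OOO..
.OO...
O.....
.OOOO.
O..O..
......
Generation 2: 15 live cells
......
...OO.
.O..O.
O..O..
O.....
OOOOO.
.O.OO.
......
Generation 3: 13 live cells
......
...OO.
..O.O.
OO....
O...O.
O...O.
OO..O.
......
Generation 4: 15 live cells
(generation 4 grid is the final answer)

Answer: ......
...OO.
.OO.O.
OO.O..
O.....
O..OOO
OO....
......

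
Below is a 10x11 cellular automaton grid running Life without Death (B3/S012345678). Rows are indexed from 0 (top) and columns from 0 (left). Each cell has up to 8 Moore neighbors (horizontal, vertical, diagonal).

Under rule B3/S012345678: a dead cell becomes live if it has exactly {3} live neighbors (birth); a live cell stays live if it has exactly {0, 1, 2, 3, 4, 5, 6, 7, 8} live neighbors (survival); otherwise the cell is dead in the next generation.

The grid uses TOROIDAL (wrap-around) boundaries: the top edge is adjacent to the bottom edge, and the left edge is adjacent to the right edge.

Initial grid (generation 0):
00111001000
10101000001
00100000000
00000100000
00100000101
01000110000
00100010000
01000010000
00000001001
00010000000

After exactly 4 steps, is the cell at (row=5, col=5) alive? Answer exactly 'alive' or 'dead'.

Simulating step by step:
Generation 0 (given above): 23 live cells
Generation 1: 35 live cells
01111001000
10101000001
01110000000
00000100000
00100110101
01100111000
01100011000
01000011000
00000001001
00111000000
Generation 2: 57 live cells
11111101000
10101000001
11111000000
01011110000
01101110101
11110111100
11100011100
11100011100
00110011001
01111000000
Generation 3: 71 live cells
11111101001
10101000001
11111000001
01011111000
01101110111
11110111101
11100011111
11100111111
00111111101
01111001000
Generation 4: 78 live cells
11111111001
10101000011
11111010001
01011111100
01101110111
11110111101
11101011111
11100111111
00111111101
01111001011

Cell (5,5) at generation 4: 1 -> alive

Answer: alive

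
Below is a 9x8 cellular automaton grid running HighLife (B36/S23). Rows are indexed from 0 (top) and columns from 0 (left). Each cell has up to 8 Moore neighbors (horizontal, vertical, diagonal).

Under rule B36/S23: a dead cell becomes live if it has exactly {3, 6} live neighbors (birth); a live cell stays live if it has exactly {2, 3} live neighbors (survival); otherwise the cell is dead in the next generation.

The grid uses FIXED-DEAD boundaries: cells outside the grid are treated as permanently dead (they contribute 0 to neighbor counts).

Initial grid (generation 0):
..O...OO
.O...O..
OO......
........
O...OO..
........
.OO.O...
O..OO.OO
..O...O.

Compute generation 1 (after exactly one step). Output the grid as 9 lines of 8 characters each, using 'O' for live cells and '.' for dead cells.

Simulating step by step:
Generation 0 (given above): 20 live cells
Generation 1: 24 live cells
(generation 1 grid is the final answer)

Answer: ......O.
OOO...O.
OO......
OO......
........
.O.OOO..
.OO.OO..
....O.OO
...O.OOO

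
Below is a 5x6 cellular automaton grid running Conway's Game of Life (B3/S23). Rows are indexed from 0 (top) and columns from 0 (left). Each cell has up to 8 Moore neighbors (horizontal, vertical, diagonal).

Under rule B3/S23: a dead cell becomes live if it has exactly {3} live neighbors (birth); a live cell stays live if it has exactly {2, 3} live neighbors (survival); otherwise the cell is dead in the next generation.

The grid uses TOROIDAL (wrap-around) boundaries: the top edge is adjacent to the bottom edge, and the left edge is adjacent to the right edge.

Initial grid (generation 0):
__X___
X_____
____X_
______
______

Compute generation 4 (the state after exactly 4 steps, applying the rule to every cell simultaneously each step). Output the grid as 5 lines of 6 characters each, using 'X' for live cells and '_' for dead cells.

Answer: ______
______
______
______
______

Derivation:
Simulating step by step:
Generation 0 (given above): 3 live cells
Generation 1: 0 live cells
______
______
______
______
______
Generation 2: 0 live cells
______
______
______
______
______
Generation 3: 0 live cells
______
______
______
______
______
Generation 4: 0 live cells
(generation 4 grid is the final answer)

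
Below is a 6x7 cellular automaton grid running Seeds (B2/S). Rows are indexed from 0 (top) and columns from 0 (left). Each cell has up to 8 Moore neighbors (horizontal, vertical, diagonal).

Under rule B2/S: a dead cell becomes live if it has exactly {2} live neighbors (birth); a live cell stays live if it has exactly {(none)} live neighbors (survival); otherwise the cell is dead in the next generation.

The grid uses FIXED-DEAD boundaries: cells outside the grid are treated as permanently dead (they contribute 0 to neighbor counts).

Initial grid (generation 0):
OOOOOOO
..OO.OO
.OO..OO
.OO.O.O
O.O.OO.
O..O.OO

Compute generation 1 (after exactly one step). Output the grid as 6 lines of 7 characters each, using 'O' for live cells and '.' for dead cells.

Answer: .......
.......
O......
.......
.......
..O....

Derivation:
Simulating step by step:
Generation 0 (given above): 27 live cells
Generation 1: 2 live cells
(generation 1 grid is the final answer)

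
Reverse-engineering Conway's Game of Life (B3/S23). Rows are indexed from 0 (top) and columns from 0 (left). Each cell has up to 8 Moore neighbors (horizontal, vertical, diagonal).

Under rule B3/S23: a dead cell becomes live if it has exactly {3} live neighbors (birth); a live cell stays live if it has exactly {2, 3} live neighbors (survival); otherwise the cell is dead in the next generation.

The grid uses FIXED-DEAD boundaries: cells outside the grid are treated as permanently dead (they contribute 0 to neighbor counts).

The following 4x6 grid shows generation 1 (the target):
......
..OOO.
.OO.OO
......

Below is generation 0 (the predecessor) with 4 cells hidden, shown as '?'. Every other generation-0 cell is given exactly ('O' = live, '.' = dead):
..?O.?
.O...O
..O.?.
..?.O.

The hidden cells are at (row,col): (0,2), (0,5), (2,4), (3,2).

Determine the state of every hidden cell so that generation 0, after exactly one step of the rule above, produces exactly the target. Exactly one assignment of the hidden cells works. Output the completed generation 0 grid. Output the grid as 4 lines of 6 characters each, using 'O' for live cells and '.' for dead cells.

Hidden generation-0 cells (in order): (0,2), (0,5), (2,4), (3,2).
A hidden cell only influences target cells in its own 3x3 neighborhood. Try each of the 2^4 = 16 assignments, step the completed generation 0 forward once under B3/S23, and compare with the target:
  (0,2)=. (0,5)=. (2,4)=. (3,2)=. -> step gives (1,3)='.' but target has 'O' -> reject
  (0,2)=. (0,5)=. (2,4)=. (3,2)=O -> step gives (1,3)='.' but target has 'O' -> reject
  (0,2)=. (0,5)=. (2,4)=O (3,2)=. -> step gives (2,1)='.' but target has 'O' -> reject
  (0,2)=. (0,5)=. (2,4)=O (3,2)=O -> step reproduces the target at every cell -> ACCEPT
  (0,2)=. (0,5)=O (2,4)=. (3,2)=. -> step gives (0,4)='O' but target has '.' -> reject
  (0,2)=. (0,5)=O (2,4)=. (3,2)=O -> step gives (0,4)='O' but target has '.' -> reject
  (0,2)=. (0,5)=O (2,4)=O (3,2)=. -> step gives (0,4)='O' but target has '.' -> reject
  (0,2)=. (0,5)=O (2,4)=O (3,2)=O -> step gives (0,4)='O' but target has '.' -> reject
  (0,2)=O (0,5)=. (2,4)=. (3,2)=. -> step gives (0,2)='O' but target has '.' -> reject
  (0,2)=O (0,5)=. (2,4)=. (3,2)=O -> step gives (0,2)='O' but target has '.' -> reject
  (0,2)=O (0,5)=. (2,4)=O (3,2)=. -> step gives (0,2)='O' but target has '.' -> reject
  (0,2)=O (0,5)=. (2,4)=O (3,2)=O -> step gives (0,2)='O' but target has '.' -> reject
  (0,2)=O (0,5)=O (2,4)=. (3,2)=. -> step gives (0,2)='O' but target has '.' -> reject
  (0,2)=O (0,5)=O (2,4)=. (3,2)=O -> step gives (0,2)='O' but target has '.' -> reject
  (0,2)=O (0,5)=O (2,4)=O (3,2)=. -> step gives (0,2)='O' but target has '.' -> reject
  (0,2)=O (0,5)=O (2,4)=O (3,2)=O -> step gives (0,2)='O' but target has '.' -> reject
Unique solution: (0,2)=dead, (0,5)=dead, (2,4)=live, (3,2)=live.
Check: live-neighbor counts of every cell in the completed generation 0:
112021
113331
132423
021412
Applying B3/S23 to generation 0 with these counts gives:
......
..OOO.
.OO.OO
......
which matches the target exactly.

Answer: ...O..
.O...O
..O.O.
..O.O.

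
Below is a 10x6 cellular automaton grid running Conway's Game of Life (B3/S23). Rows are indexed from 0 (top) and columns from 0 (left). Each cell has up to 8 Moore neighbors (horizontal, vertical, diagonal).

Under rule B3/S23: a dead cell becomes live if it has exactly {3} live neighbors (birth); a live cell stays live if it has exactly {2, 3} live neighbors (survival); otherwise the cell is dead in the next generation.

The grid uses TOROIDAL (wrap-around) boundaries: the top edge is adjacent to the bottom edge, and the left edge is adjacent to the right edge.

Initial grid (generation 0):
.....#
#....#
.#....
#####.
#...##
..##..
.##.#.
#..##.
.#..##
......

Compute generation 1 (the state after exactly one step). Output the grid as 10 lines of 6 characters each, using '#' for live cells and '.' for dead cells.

Answer: #....#
#....#
...##.
..###.
#.....
#.#...
.#..##
#.....
#..###
#...##

Derivation:
Simulating step by step:
Generation 0 (given above): 23 live cells
Generation 1: 23 live cells
(generation 1 grid is the final answer)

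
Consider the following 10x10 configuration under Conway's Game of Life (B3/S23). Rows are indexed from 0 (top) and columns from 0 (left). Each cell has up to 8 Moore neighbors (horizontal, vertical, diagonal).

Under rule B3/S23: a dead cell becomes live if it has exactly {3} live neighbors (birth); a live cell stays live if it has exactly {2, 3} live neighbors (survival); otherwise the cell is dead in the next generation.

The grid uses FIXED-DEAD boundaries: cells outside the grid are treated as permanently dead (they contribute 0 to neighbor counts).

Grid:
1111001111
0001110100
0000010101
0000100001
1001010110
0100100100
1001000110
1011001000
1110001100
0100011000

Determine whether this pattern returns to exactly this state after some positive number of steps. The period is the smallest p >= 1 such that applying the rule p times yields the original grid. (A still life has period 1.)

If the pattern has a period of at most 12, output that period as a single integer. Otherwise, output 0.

Answer: 0

Derivation:
Simulating and comparing each generation to the original:
Gen 0 (original, given above): 41 live cells
Gen 1: 46 live cells, differs from original
Gen 2: 42 live cells, differs from original
Gen 3: 37 live cells, differs from original
Gen 4: 42 live cells, differs from original
Gen 5: 35 live cells, differs from original
Gen 6: 31 live cells, differs from original
Gen 7: 41 live cells, differs from original
Gen 8: 25 live cells, differs from original
Gen 9: 33 live cells, differs from original
Gen 10: 26 live cells, differs from original
Gen 11: 25 live cells, differs from original
Gen 12: 23 live cells, differs from original
No period found within 12 steps.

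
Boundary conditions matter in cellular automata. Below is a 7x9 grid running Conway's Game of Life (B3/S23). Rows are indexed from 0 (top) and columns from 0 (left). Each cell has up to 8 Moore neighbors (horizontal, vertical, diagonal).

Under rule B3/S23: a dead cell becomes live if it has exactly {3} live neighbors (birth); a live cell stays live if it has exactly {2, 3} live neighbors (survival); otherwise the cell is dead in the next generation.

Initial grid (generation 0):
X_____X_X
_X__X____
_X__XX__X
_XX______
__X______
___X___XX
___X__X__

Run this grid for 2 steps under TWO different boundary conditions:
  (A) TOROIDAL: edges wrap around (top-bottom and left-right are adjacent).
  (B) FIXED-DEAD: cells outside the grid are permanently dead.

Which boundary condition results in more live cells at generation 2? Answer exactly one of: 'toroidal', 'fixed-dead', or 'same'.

Under TOROIDAL boundary, generation 2:
XX___X_X_
_XXX___XX
_____X__X
X________
X___X____
___X_____
_X____XX_
Population = 18

Under FIXED-DEAD boundary, generation 2:
_________
XXXXXX___
_____X___
_________
____X____
_X_X_____
_________
Population = 10

Comparison: toroidal=18, fixed-dead=10 -> toroidal

Answer: toroidal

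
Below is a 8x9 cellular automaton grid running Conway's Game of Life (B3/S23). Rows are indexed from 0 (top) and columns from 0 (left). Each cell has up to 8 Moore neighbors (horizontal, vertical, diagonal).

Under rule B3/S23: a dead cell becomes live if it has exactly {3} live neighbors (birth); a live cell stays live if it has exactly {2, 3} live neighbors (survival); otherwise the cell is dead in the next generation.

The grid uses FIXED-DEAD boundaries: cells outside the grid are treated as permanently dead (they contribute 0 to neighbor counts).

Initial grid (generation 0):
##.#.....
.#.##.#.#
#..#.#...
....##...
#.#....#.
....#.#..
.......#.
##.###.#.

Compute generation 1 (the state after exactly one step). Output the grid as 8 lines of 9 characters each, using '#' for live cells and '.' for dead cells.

Simulating step by step:
Generation 0 (given above): 25 live cells
Generation 1: 24 live cells
(generation 1 grid is the final answer)

Answer: ##.##....
.#.#.#...
..##..#..
.#.####..
...##.#..
......##.
...#...#.
....#.#..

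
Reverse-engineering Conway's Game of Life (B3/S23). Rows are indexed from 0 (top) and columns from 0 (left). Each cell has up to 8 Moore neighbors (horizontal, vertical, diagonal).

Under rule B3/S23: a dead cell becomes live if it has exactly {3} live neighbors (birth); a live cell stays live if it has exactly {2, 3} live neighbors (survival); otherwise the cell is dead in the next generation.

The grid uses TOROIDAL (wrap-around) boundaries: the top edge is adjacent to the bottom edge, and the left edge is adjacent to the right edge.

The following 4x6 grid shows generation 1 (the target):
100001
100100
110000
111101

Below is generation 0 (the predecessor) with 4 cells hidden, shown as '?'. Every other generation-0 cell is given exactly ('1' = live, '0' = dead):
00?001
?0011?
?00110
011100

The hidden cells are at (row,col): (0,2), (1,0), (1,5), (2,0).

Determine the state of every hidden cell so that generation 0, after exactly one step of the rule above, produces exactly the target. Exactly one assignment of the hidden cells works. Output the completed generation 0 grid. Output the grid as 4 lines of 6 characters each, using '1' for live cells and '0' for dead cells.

Answer: 000001
000111
100110
011100

Derivation:
Hidden generation-0 cells (in order): (0,2), (1,0), (1,5), (2,0).
A hidden cell only influences target cells in its own 3x3 neighborhood. Try each of the 2^4 = 16 assignments, step the completed generation 0 forward once under B3/S23, and compare with the target:
  (0,2)=0 (1,0)=0 (1,5)=0 (2,0)=0 -> step gives (0,0)='0' but target has '1' -> reject
  (0,2)=0 (1,0)=0 (1,5)=0 (2,0)=1 -> step gives (0,0)='0' but target has '1' -> reject
  (0,2)=0 (1,0)=0 (1,5)=1 (2,0)=0 -> step gives (1,0)='0' but target has '1' -> reject
  (0,2)=0 (1,0)=0 (1,5)=1 (2,0)=1 -> step reproduces the target at every cell -> ACCEPT
  (0,2)=0 (1,0)=1 (1,5)=0 (2,0)=0 -> step gives (0,1)='1' but target has '0' -> reject
  (0,2)=0 (1,0)=1 (1,5)=0 (2,0)=1 -> step gives (0,1)='1' but target has '0' -> reject
  (0,2)=0 (1,0)=1 (1,5)=1 (2,0)=0 -> step gives (0,0)='0' but target has '1' -> reject
  (0,2)=0 (1,0)=1 (1,5)=1 (2,0)=1 -> step gives (0,0)='0' but target has '1' -> reject
  (0,2)=1 (1,0)=0 (1,5)=0 (2,0)=0 -> step gives (0,0)='0' but target has '1' -> reject
  (0,2)=1 (1,0)=0 (1,5)=0 (2,0)=1 -> step gives (0,0)='0' but target has '1' -> reject
  (0,2)=1 (1,0)=0 (1,5)=1 (2,0)=0 -> step gives (0,1)='1' but target has '0' -> reject
  (0,2)=1 (1,0)=0 (1,5)=1 (2,0)=1 -> step gives (0,1)='1' but target has '0' -> reject
  (0,2)=1 (1,0)=1 (1,5)=0 (2,0)=0 -> step gives (1,0)='0' but target has '1' -> reject
  (0,2)=1 (1,0)=1 (1,5)=0 (2,0)=1 -> step gives (1,1)='1' but target has '0' -> reject
  (0,2)=1 (1,0)=1 (1,5)=1 (2,0)=0 -> step gives (0,0)='0' but target has '1' -> reject
  (0,2)=1 (1,0)=1 (1,5)=1 (2,0)=1 -> step gives (0,0)='0' but target has '1' -> reject
Unique solution: (0,2)=dead, (1,0)=dead, (1,5)=live, (2,0)=live.
Check: live-neighbor counts of every cell in the completed generation 0:
324452
312354
235554
323343
Applying B3/S23 to generation 0 with these counts gives:
100001
100100
110000
111101
which matches the target exactly.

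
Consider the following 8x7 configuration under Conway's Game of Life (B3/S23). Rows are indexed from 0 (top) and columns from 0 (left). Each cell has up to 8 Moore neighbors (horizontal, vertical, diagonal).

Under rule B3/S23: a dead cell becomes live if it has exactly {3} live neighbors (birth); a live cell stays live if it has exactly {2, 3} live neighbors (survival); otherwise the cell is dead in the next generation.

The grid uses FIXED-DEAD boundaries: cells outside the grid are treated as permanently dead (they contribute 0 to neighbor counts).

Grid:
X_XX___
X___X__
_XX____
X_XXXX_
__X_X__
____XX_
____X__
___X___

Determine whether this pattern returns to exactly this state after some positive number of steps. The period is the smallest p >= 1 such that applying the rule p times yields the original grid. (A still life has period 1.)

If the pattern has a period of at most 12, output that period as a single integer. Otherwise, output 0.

Simulating and comparing each generation to the original:
Gen 0 (original, given above): 18 live cells
Gen 1: 15 live cells, differs from original
Gen 2: 15 live cells, differs from original
Gen 3: 11 live cells, differs from original
Gen 4: 13 live cells, differs from original
Gen 5: 9 live cells, differs from original
Gen 6: 12 live cells, differs from original
Gen 7: 11 live cells, differs from original
Gen 8: 10 live cells, differs from original
Gen 9: 11 live cells, differs from original
Gen 10: 10 live cells, differs from original
Gen 11: 8 live cells, differs from original
Gen 12: 7 live cells, differs from original
No period found within 12 steps.

Answer: 0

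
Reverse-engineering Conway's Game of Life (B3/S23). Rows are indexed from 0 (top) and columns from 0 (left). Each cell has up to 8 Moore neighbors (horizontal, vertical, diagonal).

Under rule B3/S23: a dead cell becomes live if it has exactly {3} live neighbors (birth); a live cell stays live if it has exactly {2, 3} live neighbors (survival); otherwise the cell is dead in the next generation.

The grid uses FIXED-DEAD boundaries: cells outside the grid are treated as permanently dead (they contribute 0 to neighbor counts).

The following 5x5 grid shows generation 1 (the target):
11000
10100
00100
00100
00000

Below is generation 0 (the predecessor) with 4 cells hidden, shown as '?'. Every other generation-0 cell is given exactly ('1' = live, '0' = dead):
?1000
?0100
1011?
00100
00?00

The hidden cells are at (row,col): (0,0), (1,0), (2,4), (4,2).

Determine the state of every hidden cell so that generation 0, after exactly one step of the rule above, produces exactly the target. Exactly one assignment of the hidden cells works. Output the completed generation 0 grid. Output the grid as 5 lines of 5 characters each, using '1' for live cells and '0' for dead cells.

Hidden generation-0 cells (in order): (0,0), (1,0), (2,4), (4,2).
A hidden cell only influences target cells in its own 3x3 neighborhood. Try each of the 2^4 = 16 assignments, step the completed generation 0 forward once under B3/S23, and compare with the target:
  (0,0)=0 (1,0)=0 (2,4)=0 (4,2)=0 -> step gives (0,0)='0' but target has '1' -> reject
  (0,0)=0 (1,0)=0 (2,4)=0 (4,2)=1 -> step gives (0,0)='0' but target has '1' -> reject
  (0,0)=0 (1,0)=0 (2,4)=1 (4,2)=0 -> step gives (0,0)='0' but target has '1' -> reject
  (0,0)=0 (1,0)=0 (2,4)=1 (4,2)=1 -> step gives (0,0)='0' but target has '1' -> reject
  (0,0)=0 (1,0)=1 (2,4)=0 (4,2)=0 -> step gives (0,0)='0' but target has '1' -> reject
  (0,0)=0 (1,0)=1 (2,4)=0 (4,2)=1 -> step gives (0,0)='0' but target has '1' -> reject
  (0,0)=0 (1,0)=1 (2,4)=1 (4,2)=0 -> step gives (0,0)='0' but target has '1' -> reject
  (0,0)=0 (1,0)=1 (2,4)=1 (4,2)=1 -> step gives (0,0)='0' but target has '1' -> reject
  (0,0)=1 (1,0)=0 (2,4)=0 (4,2)=0 -> step gives (0,0)='0' but target has '1' -> reject
  (0,0)=1 (1,0)=0 (2,4)=0 (4,2)=1 -> step gives (0,0)='0' but target has '1' -> reject
  (0,0)=1 (1,0)=0 (2,4)=1 (4,2)=0 -> step gives (0,0)='0' but target has '1' -> reject
  (0,0)=1 (1,0)=0 (2,4)=1 (4,2)=1 -> step gives (0,0)='0' but target has '1' -> reject
  (0,0)=1 (1,0)=1 (2,4)=0 (4,2)=0 -> step gives (1,3)='1' but target has '0' -> reject
  (0,0)=1 (1,0)=1 (2,4)=0 (4,2)=1 -> step gives (1,3)='1' but target has '0' -> reject
  (0,0)=1 (1,0)=1 (2,4)=1 (4,2)=0 -> step gives (3,1)='1' but target has '0' -> reject
  (0,0)=1 (1,0)=1 (2,4)=1 (4,2)=1 -> step reproduces the target at every cell -> ACCEPT
Unique solution: (0,0)=live, (1,0)=live, (2,4)=live, (4,2)=live.
Check: live-neighbor counts of every cell in the completed generation 0:
23210
36342
15341
14352
02120
Applying B3/S23 to generation 0 with these counts gives:
11000
10100
00100
00100
00000
which matches the target exactly.

Answer: 11000
10100
10111
00100
00100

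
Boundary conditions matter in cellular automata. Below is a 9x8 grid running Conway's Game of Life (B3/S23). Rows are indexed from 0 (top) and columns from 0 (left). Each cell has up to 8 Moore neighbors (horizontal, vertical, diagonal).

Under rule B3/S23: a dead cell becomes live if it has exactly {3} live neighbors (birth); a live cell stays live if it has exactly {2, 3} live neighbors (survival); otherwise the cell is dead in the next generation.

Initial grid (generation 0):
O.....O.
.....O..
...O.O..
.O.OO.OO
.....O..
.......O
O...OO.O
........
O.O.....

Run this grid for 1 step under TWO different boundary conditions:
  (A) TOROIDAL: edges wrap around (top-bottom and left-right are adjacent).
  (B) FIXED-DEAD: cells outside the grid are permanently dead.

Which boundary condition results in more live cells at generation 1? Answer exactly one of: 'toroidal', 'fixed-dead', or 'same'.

Under TOROIDAL boundary, generation 1:
.O.....O
....OOO.
..OO.O..
..OO..O.
O...OO.O
O...OO.O
O.....OO
OO.....O
.O.....O
Population = 27

Under FIXED-DEAD boundary, generation 1:
........
....OOO.
..OO.O..
..OO..O.
....OO.O
....OO..
......O.
.O......
........
Population = 16

Comparison: toroidal=27, fixed-dead=16 -> toroidal

Answer: toroidal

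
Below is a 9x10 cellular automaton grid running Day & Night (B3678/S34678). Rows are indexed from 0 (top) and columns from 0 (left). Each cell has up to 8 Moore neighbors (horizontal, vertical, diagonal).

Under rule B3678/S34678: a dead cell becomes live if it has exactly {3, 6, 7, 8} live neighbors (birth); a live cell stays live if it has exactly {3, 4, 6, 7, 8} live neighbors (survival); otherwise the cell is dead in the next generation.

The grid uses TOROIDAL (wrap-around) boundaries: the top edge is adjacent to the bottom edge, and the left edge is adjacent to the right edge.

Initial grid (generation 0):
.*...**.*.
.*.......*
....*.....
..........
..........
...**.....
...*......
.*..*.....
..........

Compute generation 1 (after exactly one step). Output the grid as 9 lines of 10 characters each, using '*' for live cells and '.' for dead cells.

Answer: *.........
*....*....
..........
..........
..........
..........
..**......
..........
.....*....

Derivation:
Simulating step by step:
Generation 0 (given above): 12 live cells
Generation 1: 6 live cells
(generation 1 grid is the final answer)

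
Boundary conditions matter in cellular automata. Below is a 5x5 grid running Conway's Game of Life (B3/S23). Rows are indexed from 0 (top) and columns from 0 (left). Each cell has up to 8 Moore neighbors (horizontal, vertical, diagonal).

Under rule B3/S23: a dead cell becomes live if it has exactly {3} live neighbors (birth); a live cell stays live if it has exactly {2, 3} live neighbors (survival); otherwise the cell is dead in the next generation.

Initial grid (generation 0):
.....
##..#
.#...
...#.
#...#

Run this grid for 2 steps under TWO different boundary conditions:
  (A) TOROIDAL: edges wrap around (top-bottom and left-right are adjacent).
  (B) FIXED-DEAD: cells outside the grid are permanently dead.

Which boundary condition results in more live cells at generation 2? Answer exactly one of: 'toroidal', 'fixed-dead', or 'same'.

Under TOROIDAL boundary, generation 2:
.#...
.....
..###
.#..#
....#
Population = 7

Under FIXED-DEAD boundary, generation 2:
.....
#.#..
#.#..
.#...
.....
Population = 5

Comparison: toroidal=7, fixed-dead=5 -> toroidal

Answer: toroidal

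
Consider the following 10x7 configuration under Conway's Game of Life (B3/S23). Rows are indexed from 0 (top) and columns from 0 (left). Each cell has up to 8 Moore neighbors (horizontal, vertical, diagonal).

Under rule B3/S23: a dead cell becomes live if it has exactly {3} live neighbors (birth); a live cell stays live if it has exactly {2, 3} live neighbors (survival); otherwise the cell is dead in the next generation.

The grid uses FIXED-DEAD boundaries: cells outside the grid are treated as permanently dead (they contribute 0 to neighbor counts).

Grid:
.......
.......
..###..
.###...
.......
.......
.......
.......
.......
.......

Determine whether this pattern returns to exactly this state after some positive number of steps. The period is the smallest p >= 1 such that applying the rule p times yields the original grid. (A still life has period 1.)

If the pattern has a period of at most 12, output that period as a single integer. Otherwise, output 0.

Answer: 2

Derivation:
Simulating and comparing each generation to the original:
Gen 0 (original, given above): 6 live cells
Gen 1: 6 live cells, differs from original
Gen 2: 6 live cells, MATCHES original -> period = 2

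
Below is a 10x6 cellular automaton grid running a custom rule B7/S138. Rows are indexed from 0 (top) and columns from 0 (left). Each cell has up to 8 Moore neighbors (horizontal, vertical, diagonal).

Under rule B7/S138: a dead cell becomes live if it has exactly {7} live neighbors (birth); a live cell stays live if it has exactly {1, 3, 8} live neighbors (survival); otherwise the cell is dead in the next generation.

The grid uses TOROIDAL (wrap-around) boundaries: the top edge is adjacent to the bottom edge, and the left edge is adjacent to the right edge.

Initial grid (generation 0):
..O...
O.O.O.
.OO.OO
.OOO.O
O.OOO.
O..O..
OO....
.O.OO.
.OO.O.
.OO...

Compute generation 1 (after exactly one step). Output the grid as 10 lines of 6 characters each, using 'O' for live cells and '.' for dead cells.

Answer: ..O...
..O...
......
......
O.....
O..O..
OO....
...O..
......
......

Derivation:
Simulating step by step:
Generation 0 (given above): 28 live cells
Generation 1: 8 live cells
(generation 1 grid is the final answer)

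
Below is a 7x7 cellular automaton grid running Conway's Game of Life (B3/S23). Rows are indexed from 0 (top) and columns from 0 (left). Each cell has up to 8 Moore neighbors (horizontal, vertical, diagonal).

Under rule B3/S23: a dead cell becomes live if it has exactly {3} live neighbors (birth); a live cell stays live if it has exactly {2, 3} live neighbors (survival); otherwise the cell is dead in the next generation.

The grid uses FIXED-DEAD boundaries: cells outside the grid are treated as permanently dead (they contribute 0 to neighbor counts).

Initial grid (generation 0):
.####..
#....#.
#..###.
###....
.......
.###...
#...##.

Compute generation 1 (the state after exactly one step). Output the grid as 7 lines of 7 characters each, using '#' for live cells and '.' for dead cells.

Answer: .####..
#....#.
#.####.
#####..
#..#...
.####..
.####..

Derivation:
Simulating step by step:
Generation 0 (given above): 19 live cells
Generation 1: 26 live cells
(generation 1 grid is the final answer)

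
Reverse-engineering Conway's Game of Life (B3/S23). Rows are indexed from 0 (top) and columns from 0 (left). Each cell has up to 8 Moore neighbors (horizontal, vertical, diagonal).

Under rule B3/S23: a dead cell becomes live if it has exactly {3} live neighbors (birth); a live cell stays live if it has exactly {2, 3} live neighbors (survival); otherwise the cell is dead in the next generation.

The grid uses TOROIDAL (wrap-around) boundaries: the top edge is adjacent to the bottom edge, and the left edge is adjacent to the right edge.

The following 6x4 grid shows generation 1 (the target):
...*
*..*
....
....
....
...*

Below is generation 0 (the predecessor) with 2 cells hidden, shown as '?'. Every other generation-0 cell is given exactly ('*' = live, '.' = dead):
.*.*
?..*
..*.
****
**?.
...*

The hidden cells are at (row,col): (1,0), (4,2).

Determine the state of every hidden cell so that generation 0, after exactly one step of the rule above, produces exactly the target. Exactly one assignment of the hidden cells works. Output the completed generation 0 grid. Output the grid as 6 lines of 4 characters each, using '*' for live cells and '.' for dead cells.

Answer: .*.*
...*
..*.
****
***.
...*

Derivation:
Hidden generation-0 cells (in order): (1,0), (4,2).
A hidden cell only influences target cells in its own 3x3 neighborhood. Try each of the 2^2 = 4 assignments, step the completed generation 0 forward once under B3/S23, and compare with the target:
  (1,0)=. (4,2)=. -> step gives (5,1)='*' but target has '.' -> reject
  (1,0)=. (4,2)=* -> step reproduces the target at every cell -> ACCEPT
  (1,0)=* (4,2)=. -> step gives (1,1)='*' but target has '.' -> reject
  (1,0)=* (4,2)=* -> step gives (1,1)='*' but target has '.' -> reject
Unique solution: (1,0)=dead, (4,2)=live.
Check: live-neighbor counts of every cell in the completed generation 0:
4042
3242
4445
4655
5556
5453
Applying B3/S23 to generation 0 with these counts gives:
...*
*..*
....
....
....
...*
which matches the target exactly.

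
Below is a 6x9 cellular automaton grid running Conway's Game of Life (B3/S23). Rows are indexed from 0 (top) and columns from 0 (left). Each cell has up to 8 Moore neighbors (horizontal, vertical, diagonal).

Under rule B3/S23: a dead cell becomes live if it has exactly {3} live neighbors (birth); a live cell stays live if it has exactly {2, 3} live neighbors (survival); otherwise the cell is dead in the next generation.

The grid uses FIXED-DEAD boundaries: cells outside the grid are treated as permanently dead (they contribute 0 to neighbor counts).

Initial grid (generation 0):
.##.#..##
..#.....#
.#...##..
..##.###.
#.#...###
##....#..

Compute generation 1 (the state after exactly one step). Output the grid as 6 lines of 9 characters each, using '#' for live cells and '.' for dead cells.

Simulating step by step:
Generation 0 (given above): 23 live cells
Generation 1: 25 live cells
(generation 1 grid is the final answer)

Answer: .###...##
..##.##.#
.#.###...
..###...#
#.##....#
##....#..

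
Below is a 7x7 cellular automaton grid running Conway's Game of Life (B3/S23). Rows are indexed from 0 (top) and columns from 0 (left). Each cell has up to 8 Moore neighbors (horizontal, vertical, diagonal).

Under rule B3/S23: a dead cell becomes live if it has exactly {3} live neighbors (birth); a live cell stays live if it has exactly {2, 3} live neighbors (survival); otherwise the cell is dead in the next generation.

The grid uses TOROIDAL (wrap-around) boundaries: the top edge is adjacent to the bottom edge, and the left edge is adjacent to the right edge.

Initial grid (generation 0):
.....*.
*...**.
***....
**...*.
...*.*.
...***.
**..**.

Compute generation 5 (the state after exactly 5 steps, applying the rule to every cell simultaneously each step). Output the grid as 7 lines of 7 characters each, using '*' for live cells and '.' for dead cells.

Simulating step by step:
Generation 0 (given above): 19 live cells
Generation 1: 16 live cells
**.....
*...**.
..*.**.
*...*..
..**.*.
..**...
...*...
Generation 2: 16 live cells
**..*.*
*..***.
.*.....
.**...*
.**....
.......
.*.*...
Generation 3: 17 live cells
.*....*
..****.
.*.****
.......
***....
.*.....
.**....
Generation 4: 15 live cells
**..**.
.*.....
......*
...****
***....
.......
.**....
Generation 5: 24 live cells
(generation 5 grid is the final answer)

Answer: *......
.*...**
*...*.*
.******
*******
*......
***....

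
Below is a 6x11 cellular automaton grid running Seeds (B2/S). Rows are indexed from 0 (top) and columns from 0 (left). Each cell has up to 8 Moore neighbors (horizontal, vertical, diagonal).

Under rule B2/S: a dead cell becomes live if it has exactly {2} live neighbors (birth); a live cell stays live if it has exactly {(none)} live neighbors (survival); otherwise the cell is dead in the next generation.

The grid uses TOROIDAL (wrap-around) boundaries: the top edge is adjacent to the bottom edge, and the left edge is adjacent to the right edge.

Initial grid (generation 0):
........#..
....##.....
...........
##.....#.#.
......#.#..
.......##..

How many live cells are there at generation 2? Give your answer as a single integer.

Simulating step by step:
Generation 0 (given above): 11 live cells
Generation 1: 17 live cells
....###..#.
...........
##..###.#.#
......#...#
##........#
......#....
Generation 2: 14 live cells
.......#...
.#.#....#..
...........
..#.#......
.....###.#.
.#..#..#.#.
Population at generation 2: 14

Answer: 14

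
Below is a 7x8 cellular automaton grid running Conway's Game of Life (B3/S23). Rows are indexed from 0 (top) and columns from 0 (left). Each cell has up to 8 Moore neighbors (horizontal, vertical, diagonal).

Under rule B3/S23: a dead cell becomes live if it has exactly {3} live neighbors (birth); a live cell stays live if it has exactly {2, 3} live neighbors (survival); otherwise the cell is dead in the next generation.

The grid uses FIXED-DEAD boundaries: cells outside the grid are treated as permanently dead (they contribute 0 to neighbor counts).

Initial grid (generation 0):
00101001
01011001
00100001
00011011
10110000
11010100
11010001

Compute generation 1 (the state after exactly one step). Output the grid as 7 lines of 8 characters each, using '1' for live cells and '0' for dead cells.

Simulating step by step:
Generation 0 (given above): 24 live cells
Generation 1: 20 live cells
(generation 1 grid is the final answer)

Answer: 00101000
01001011
00100101
01001011
10000110
00010000
11001000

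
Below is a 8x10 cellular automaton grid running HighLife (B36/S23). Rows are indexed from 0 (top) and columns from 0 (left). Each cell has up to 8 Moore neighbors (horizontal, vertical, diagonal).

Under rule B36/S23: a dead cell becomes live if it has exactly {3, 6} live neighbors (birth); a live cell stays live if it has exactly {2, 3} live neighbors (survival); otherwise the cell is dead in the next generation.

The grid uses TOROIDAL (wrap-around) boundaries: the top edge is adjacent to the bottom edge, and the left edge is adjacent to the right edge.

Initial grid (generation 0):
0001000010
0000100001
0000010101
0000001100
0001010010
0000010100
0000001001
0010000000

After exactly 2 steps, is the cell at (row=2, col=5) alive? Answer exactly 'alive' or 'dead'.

Answer: alive

Derivation:
Simulating step by step:
Generation 0 (given above): 17 live cells
Generation 1: 16 live cells
0001000000
0000100001
0000010100
0000110100
0000110010
0000110110
0000001000
0000000000
Generation 2: 13 live cells
0000000000
0000100000
0000010010
0000000110
0001000010
0000100110
0000011100
0000000000

Cell (2,5) at generation 2: 1 -> alive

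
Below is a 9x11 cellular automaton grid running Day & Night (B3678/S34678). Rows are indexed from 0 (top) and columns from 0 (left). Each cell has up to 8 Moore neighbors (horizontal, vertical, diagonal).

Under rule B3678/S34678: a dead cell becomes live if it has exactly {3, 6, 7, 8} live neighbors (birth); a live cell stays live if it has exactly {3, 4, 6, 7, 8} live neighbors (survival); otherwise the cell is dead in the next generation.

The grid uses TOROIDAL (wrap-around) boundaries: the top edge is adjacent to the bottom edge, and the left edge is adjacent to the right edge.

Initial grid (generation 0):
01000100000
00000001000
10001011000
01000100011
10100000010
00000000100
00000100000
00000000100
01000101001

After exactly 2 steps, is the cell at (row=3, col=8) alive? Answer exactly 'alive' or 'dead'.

Simulating step by step:
Generation 0 (given above): 21 live cells
Generation 1: 16 live cells
10000000000
00000100000
00000110101
01000010101
01000000110
00000000000
00000000000
00000010000
10000010000
Generation 2: 10 live cells
00000000000
00000010000
10000110000
00000100110
10000001010
00000000000
00000000000
00000000000
00000000000

Cell (3,8) at generation 2: 1 -> alive

Answer: alive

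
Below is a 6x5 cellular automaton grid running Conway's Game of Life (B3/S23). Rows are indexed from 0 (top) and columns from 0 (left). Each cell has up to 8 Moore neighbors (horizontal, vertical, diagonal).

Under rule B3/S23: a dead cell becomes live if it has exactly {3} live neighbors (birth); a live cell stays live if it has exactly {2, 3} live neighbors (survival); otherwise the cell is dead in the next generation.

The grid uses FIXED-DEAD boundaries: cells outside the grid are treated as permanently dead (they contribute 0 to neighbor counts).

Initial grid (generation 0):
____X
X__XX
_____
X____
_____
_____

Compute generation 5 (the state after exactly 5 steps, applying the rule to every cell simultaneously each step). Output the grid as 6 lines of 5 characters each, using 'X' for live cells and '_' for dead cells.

Answer: ___XX
___XX
_____
_____
_____
_____

Derivation:
Simulating step by step:
Generation 0 (given above): 5 live cells
Generation 1: 4 live cells
___XX
___XX
_____
_____
_____
_____
Generation 2: 4 live cells
___XX
___XX
_____
_____
_____
_____
Generation 3: 4 live cells
___XX
___XX
_____
_____
_____
_____
Generation 4: 4 live cells
___XX
___XX
_____
_____
_____
_____
Generation 5: 4 live cells
(generation 5 grid is the final answer)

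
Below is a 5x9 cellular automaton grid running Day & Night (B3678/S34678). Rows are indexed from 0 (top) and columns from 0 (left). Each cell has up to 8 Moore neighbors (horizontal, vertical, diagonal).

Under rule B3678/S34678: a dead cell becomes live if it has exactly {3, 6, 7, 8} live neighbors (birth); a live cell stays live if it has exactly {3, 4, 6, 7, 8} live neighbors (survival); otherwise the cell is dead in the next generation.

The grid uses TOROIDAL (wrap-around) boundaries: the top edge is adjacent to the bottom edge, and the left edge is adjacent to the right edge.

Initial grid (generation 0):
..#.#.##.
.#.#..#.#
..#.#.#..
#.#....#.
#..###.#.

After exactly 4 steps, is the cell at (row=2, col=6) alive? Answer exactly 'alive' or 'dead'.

Answer: alive

Derivation:
Simulating step by step:
Generation 0 (given above): 19 live cells
Generation 1: 18 live cells
###.#.##.
...##.#..
#.#..#..#
.........
..####.#.
Generation 2: 22 live cells
.###.####
...##.#..
...##....
.##..##.#
..####..#
Generation 3: 20 live cells
#..##.##.
......#..
...##.##.
#.####.#.
..#...###
Generation 4: 17 live cells
......#..
......#.#
..###.###
.##.###..
#.##.....

Cell (2,6) at generation 4: 1 -> alive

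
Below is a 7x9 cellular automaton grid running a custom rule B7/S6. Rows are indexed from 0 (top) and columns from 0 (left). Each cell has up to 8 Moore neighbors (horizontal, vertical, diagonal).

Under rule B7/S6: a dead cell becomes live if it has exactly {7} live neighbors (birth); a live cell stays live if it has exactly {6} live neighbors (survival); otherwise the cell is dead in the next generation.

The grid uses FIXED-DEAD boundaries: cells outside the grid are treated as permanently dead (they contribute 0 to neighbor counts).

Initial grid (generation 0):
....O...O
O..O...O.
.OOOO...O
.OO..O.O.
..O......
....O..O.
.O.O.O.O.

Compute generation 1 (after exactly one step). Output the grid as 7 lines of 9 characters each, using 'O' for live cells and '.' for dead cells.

Simulating step by step:
Generation 0 (given above): 21 live cells
Generation 1: 0 live cells
(generation 1 grid is the final answer)

Answer: .........
.........
.........
.........
.........
.........
.........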